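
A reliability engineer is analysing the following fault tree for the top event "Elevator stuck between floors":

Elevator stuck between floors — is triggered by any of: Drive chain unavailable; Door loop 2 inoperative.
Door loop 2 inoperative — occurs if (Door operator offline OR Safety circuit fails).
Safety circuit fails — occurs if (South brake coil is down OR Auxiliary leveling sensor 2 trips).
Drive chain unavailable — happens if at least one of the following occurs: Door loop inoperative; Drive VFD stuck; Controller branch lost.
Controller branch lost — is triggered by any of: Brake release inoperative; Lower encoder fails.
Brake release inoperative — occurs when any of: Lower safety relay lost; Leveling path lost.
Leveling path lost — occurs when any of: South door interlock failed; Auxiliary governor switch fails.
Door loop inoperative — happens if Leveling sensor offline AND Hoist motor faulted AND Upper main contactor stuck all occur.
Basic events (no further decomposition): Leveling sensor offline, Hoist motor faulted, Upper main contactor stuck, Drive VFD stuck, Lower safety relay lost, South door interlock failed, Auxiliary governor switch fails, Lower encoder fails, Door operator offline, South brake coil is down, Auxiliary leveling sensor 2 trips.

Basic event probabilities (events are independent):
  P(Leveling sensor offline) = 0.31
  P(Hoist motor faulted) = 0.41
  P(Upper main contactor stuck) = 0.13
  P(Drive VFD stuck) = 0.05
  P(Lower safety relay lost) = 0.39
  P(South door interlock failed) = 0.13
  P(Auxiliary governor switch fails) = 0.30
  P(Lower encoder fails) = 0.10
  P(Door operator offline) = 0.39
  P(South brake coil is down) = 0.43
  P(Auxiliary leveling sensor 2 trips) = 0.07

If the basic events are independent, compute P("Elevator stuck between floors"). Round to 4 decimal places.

P(Door loop inoperative) [AND] = 0.31 × 0.41 × 0.13 = 0.016523
P(Leveling path lost) [OR] = 1 − (1−0.13) × (1−0.30) = 0.391000
P(Brake release inoperative) [OR] = 1 − (1−0.39) × (1−0.391000) = 0.628510
P(Controller branch lost) [OR] = 1 − (1−0.628510) × (1−0.10) = 0.665659
P(Drive chain unavailable) [OR] = 1 − (1−0.016523) × (1−0.05) × (1−0.665659) = 0.687624
P(Safety circuit fails) [OR] = 1 − (1−0.43) × (1−0.07) = 0.469900
P(Door loop 2 inoperative) [OR] = 1 − (1−0.39) × (1−0.469900) = 0.676639
P(Elevator stuck between floors) [OR] = 1 − (1−0.687624) × (1−0.676639) = 0.898990
Rounded to 4 decimal places: P(Elevator stuck between floors) ≈ 0.8990.

0.8990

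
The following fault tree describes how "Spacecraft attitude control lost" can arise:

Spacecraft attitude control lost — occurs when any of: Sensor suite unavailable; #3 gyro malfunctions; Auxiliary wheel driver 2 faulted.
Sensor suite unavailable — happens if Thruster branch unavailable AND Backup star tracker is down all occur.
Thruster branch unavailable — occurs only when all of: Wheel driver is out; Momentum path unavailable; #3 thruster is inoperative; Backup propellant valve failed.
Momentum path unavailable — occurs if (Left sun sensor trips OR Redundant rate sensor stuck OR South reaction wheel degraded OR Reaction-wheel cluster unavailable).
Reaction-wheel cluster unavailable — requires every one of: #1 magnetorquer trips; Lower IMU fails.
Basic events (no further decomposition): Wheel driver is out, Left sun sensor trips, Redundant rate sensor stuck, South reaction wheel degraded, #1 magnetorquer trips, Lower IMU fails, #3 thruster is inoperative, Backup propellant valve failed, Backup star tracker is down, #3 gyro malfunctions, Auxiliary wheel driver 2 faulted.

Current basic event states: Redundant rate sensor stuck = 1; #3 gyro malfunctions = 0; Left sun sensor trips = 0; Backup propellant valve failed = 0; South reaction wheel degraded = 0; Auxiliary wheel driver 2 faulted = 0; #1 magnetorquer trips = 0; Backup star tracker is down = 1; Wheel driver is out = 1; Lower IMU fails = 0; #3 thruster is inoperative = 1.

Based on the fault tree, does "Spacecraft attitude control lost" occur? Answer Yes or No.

No

Reaction-wheel cluster unavailable [AND]: #1 magnetorquer trips=not, Lower IMU fails=not → not all inputs occur → does not occur.
Momentum path unavailable [OR]: Left sun sensor trips=not, Redundant rate sensor stuck=occurs, South reaction wheel degraded=not, Reaction-wheel cluster unavailable=not → at least one input occurs → occurs.
Thruster branch unavailable [AND]: Wheel driver is out=occurs, Momentum path unavailable=occurs, #3 thruster is inoperative=occurs, Backup propellant valve failed=not → not all inputs occur → does not occur.
Sensor suite unavailable [AND]: Thruster branch unavailable=not, Backup star tracker is down=occurs → not all inputs occur → does not occur.
Spacecraft attitude control lost [OR]: Sensor suite unavailable=not, #3 gyro malfunctions=not, Auxiliary wheel driver 2 faulted=not → no input occurs → does not occur.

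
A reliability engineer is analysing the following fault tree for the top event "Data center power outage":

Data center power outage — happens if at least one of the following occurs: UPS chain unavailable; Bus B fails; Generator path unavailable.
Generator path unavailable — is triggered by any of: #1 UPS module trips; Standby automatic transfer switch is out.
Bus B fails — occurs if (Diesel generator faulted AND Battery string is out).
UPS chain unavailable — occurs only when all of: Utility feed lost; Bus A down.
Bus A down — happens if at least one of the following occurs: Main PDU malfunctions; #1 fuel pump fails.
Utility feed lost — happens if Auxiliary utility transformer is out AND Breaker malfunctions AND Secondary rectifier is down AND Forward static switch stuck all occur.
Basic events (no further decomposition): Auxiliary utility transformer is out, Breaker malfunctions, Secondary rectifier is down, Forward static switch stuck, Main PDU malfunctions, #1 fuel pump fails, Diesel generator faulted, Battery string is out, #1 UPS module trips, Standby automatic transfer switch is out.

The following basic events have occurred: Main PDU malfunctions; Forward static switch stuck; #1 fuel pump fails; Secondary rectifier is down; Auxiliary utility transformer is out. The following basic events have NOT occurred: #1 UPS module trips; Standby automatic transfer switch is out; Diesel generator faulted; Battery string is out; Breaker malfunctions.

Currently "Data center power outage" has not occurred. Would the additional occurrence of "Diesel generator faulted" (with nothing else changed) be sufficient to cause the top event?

No

Counterfactual: set "Diesel generator faulted" to occurred.
Utility feed lost [AND]: Auxiliary utility transformer is out=occurs, Breaker malfunctions=not, Secondary rectifier is down=occurs, Forward static switch stuck=occurs → not all inputs occur → does not occur.
Bus A down [OR]: Main PDU malfunctions=occurs, #1 fuel pump fails=occurs → at least one input occurs → occurs.
UPS chain unavailable [AND]: Utility feed lost=not, Bus A down=occurs → not all inputs occur → does not occur.
Bus B fails [AND]: Diesel generator faulted=occurs, Battery string is out=not → not all inputs occur → does not occur.
Generator path unavailable [OR]: #1 UPS module trips=not, Standby automatic transfer switch is out=not → no input occurs → does not occur.
Data center power outage [OR]: UPS chain unavailable=not, Bus B fails=not, Generator path unavailable=not → no input occurs → does not occur.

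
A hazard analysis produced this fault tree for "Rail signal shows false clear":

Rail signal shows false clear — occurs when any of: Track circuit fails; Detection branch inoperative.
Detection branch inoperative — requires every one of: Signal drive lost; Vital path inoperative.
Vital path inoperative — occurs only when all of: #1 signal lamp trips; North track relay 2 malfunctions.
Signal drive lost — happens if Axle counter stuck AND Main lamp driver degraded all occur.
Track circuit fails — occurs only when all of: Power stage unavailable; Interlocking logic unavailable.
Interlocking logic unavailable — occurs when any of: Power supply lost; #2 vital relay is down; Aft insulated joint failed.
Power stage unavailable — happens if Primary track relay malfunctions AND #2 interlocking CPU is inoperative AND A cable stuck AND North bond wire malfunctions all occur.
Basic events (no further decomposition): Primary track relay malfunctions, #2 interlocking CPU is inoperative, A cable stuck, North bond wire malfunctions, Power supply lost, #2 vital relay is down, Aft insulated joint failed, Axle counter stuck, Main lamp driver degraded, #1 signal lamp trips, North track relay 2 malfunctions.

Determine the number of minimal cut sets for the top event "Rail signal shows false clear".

Power stage unavailable [AND]: one cut set from each child combined → 1 × 1 × 1 × 1 = 1 cut set(s).
Interlocking logic unavailable [OR]: union of children's cut sets → 3 cut set(s).
Track circuit fails [AND]: one cut set from each child combined → 1 × 3 = 3 cut set(s).
Signal drive lost [AND]: one cut set from each child combined → 1 × 1 = 1 cut set(s).
Vital path inoperative [AND]: one cut set from each child combined → 1 × 1 = 1 cut set(s).
Detection branch inoperative [AND]: one cut set from each child combined → 1 × 1 = 1 cut set(s).
Rail signal shows false clear [OR]: union of children's cut sets → 4 cut set(s).
Minimal cut sets: {#2 interlocking CPU is inoperative, A cable stuck, North bond wire malfunctions, Power supply lost, Primary track relay malfunctions}; {#2 interlocking CPU is inoperative, #2 vital relay is down, A cable stuck, North bond wire malfunctions, Primary track relay malfunctions}; {#2 interlocking CPU is inoperative, A cable stuck, Aft insulated joint failed, North bond wire malfunctions, Primary track relay malfunctions}; {#1 signal lamp trips, Axle counter stuck, Main lamp driver degraded, North track relay 2 malfunctions}.

4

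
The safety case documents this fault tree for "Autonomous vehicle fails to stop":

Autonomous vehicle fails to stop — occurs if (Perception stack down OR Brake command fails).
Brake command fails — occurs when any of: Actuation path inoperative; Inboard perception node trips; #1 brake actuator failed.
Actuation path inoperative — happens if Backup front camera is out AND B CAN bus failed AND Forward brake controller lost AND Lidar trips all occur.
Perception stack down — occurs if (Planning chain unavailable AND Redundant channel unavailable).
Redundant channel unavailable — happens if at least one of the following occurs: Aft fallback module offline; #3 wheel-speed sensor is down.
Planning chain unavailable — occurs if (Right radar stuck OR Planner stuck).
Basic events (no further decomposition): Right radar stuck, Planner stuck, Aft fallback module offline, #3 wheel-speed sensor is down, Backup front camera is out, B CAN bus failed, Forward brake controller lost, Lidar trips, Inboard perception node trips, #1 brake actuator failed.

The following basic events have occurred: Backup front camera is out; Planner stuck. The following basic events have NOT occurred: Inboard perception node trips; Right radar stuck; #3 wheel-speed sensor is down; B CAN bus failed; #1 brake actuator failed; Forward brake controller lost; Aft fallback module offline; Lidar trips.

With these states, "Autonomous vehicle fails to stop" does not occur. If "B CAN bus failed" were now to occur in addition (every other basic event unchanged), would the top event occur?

No

Counterfactual: set "B CAN bus failed" to occurred.
Planning chain unavailable [OR]: Right radar stuck=not, Planner stuck=occurs → at least one input occurs → occurs.
Redundant channel unavailable [OR]: Aft fallback module offline=not, #3 wheel-speed sensor is down=not → no input occurs → does not occur.
Perception stack down [AND]: Planning chain unavailable=occurs, Redundant channel unavailable=not → not all inputs occur → does not occur.
Actuation path inoperative [AND]: Backup front camera is out=occurs, B CAN bus failed=occurs, Forward brake controller lost=not, Lidar trips=not → not all inputs occur → does not occur.
Brake command fails [OR]: Actuation path inoperative=not, Inboard perception node trips=not, #1 brake actuator failed=not → no input occurs → does not occur.
Autonomous vehicle fails to stop [OR]: Perception stack down=not, Brake command fails=not → no input occurs → does not occur.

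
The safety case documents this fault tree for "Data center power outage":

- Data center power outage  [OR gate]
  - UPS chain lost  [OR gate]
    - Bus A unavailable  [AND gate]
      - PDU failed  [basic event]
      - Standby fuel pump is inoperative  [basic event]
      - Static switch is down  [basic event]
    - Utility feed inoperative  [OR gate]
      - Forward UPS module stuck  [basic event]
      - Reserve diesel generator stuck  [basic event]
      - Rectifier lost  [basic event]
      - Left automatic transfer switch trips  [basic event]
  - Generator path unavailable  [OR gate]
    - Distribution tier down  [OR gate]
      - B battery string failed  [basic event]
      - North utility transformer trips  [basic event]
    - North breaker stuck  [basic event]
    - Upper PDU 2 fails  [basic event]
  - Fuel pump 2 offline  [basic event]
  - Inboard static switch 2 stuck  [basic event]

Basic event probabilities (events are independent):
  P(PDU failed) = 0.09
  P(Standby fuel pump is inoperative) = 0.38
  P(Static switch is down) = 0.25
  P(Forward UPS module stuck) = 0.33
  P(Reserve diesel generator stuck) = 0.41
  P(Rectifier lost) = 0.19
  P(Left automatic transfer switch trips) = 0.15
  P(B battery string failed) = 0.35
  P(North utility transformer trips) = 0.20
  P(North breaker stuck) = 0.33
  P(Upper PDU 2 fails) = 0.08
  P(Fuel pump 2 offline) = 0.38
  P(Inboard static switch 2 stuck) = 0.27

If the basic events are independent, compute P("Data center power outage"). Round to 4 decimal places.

P(Bus A unavailable) [AND] = 0.09 × 0.38 × 0.25 = 0.008550
P(Utility feed inoperative) [OR] = 1 − (1−0.33) × (1−0.41) × (1−0.19) × (1−0.15) = 0.727836
P(UPS chain lost) [OR] = 1 − (1−0.008550) × (1−0.727836) = 0.730163
P(Distribution tier down) [OR] = 1 − (1−0.35) × (1−0.20) = 0.480000
P(Generator path unavailable) [OR] = 1 − (1−0.480000) × (1−0.33) × (1−0.08) = 0.679472
P(Data center power outage) [OR] = 1 − (1−0.730163) × (1−0.679472) × (1−0.38) × (1−0.27) = 0.960854
Rounded to 4 decimal places: P(Data center power outage) ≈ 0.9609.

0.9609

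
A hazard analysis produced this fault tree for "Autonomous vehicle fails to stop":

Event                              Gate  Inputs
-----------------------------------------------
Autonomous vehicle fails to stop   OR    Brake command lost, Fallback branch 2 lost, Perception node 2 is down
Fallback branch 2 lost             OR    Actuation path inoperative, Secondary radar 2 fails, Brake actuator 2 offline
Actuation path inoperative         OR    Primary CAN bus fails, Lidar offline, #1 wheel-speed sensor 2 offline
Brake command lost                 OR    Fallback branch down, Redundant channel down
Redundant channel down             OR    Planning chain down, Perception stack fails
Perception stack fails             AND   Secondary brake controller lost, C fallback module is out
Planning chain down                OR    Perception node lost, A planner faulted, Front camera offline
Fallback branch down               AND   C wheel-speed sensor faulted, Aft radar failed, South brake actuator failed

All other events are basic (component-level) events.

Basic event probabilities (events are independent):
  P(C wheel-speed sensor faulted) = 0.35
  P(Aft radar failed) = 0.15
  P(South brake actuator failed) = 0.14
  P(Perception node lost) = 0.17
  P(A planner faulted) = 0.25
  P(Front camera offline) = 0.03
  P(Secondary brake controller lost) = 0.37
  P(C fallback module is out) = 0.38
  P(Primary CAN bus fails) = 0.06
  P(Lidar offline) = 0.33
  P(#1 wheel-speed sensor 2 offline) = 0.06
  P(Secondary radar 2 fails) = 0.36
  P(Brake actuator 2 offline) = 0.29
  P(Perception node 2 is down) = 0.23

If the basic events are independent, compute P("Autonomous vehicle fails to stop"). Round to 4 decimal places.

P(Fallback branch down) [AND] = 0.35 × 0.15 × 0.14 = 0.007350
P(Planning chain down) [OR] = 1 − (1−0.17) × (1−0.25) × (1−0.03) = 0.396175
P(Perception stack fails) [AND] = 0.37 × 0.38 = 0.140600
P(Redundant channel down) [OR] = 1 − (1−0.396175) × (1−0.140600) = 0.481073
P(Brake command lost) [OR] = 1 − (1−0.007350) × (1−0.481073) = 0.484887
P(Actuation path inoperative) [OR] = 1 − (1−0.06) × (1−0.33) × (1−0.06) = 0.407988
P(Fallback branch 2 lost) [OR] = 1 − (1−0.407988) × (1−0.36) × (1−0.29) = 0.730990
P(Autonomous vehicle fails to stop) [OR] = 1 − (1−0.484887) × (1−0.730990) × (1−0.23) = 0.893301
Rounded to 4 decimal places: P(Autonomous vehicle fails to stop) ≈ 0.8933.

0.8933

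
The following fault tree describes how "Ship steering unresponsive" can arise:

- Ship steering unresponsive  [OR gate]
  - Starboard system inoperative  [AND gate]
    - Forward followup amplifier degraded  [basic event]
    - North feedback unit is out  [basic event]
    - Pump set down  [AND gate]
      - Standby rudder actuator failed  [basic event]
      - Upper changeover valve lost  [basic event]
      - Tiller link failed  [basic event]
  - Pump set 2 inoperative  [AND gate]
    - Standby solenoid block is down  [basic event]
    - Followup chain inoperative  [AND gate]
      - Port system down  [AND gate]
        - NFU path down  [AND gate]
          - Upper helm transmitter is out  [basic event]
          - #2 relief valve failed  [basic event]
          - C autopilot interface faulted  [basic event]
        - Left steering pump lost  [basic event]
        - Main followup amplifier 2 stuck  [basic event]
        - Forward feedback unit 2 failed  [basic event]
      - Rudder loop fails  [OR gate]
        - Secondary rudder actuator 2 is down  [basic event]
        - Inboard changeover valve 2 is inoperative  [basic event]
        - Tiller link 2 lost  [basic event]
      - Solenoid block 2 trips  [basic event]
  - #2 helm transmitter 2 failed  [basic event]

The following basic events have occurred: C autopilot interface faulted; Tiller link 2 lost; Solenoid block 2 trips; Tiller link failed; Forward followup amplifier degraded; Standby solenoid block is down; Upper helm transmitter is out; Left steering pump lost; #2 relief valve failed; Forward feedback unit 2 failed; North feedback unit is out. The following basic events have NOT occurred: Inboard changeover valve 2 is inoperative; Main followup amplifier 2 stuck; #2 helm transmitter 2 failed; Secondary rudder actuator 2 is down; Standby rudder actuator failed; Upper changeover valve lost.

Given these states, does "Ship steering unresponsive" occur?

No

Pump set down [AND]: Standby rudder actuator failed=not, Upper changeover valve lost=not, Tiller link failed=occurs → not all inputs occur → does not occur.
Starboard system inoperative [AND]: Forward followup amplifier degraded=occurs, North feedback unit is out=occurs, Pump set down=not → not all inputs occur → does not occur.
NFU path down [AND]: Upper helm transmitter is out=occurs, #2 relief valve failed=occurs, C autopilot interface faulted=occurs → all inputs occur → occurs.
Port system down [AND]: NFU path down=occurs, Left steering pump lost=occurs, Main followup amplifier 2 stuck=not, Forward feedback unit 2 failed=occurs → not all inputs occur → does not occur.
Rudder loop fails [OR]: Secondary rudder actuator 2 is down=not, Inboard changeover valve 2 is inoperative=not, Tiller link 2 lost=occurs → at least one input occurs → occurs.
Followup chain inoperative [AND]: Port system down=not, Rudder loop fails=occurs, Solenoid block 2 trips=occurs → not all inputs occur → does not occur.
Pump set 2 inoperative [AND]: Standby solenoid block is down=occurs, Followup chain inoperative=not → not all inputs occur → does not occur.
Ship steering unresponsive [OR]: Starboard system inoperative=not, Pump set 2 inoperative=not, #2 helm transmitter 2 failed=not → no input occurs → does not occur.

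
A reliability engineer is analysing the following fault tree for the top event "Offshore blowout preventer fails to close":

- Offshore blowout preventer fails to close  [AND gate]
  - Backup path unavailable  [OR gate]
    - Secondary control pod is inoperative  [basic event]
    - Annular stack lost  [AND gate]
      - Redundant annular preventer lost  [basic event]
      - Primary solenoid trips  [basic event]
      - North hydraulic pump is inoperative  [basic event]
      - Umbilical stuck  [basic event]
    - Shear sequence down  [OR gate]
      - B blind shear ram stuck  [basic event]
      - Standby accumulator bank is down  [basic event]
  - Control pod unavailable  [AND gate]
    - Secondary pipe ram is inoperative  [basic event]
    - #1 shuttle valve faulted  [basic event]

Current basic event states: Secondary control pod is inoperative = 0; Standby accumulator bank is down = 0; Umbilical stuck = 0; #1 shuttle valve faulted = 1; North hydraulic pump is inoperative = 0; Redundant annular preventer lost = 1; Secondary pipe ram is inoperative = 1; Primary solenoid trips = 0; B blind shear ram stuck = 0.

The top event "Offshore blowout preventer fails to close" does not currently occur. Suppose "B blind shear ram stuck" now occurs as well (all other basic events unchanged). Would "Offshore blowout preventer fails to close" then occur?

Counterfactual: set "B blind shear ram stuck" to occurred.
Annular stack lost [AND]: Redundant annular preventer lost=occurs, Primary solenoid trips=not, North hydraulic pump is inoperative=not, Umbilical stuck=not → not all inputs occur → does not occur.
Shear sequence down [OR]: B blind shear ram stuck=occurs, Standby accumulator bank is down=not → at least one input occurs → occurs.
Backup path unavailable [OR]: Secondary control pod is inoperative=not, Annular stack lost=not, Shear sequence down=occurs → at least one input occurs → occurs.
Control pod unavailable [AND]: Secondary pipe ram is inoperative=occurs, #1 shuttle valve faulted=occurs → all inputs occur → occurs.
Offshore blowout preventer fails to close [AND]: Backup path unavailable=occurs, Control pod unavailable=occurs → all inputs occur → occurs.

Yes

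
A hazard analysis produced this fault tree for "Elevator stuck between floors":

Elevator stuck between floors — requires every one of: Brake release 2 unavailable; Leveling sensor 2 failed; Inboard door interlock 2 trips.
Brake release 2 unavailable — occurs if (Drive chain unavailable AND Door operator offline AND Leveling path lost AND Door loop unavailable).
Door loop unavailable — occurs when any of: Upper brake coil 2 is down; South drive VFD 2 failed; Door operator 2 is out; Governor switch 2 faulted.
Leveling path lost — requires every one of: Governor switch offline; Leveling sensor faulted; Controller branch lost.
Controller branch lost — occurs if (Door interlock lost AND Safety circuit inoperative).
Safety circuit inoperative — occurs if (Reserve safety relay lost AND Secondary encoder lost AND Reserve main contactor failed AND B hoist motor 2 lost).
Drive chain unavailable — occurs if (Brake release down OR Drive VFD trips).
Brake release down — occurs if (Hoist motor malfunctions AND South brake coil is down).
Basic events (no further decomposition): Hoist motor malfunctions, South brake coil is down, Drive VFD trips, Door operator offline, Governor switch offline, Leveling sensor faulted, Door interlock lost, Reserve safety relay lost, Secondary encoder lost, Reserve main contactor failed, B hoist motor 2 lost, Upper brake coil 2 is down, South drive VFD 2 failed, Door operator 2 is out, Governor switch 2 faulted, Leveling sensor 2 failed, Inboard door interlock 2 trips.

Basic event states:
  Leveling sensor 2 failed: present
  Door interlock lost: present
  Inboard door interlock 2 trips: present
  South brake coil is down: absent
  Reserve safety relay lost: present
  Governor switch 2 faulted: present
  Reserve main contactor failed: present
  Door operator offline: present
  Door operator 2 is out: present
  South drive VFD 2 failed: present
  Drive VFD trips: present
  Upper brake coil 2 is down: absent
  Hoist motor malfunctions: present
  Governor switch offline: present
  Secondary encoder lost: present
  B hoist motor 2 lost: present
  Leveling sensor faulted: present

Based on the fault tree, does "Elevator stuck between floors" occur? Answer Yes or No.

Brake release down [AND]: Hoist motor malfunctions=occurs, South brake coil is down=not → not all inputs occur → does not occur.
Drive chain unavailable [OR]: Brake release down=not, Drive VFD trips=occurs → at least one input occurs → occurs.
Safety circuit inoperative [AND]: Reserve safety relay lost=occurs, Secondary encoder lost=occurs, Reserve main contactor failed=occurs, B hoist motor 2 lost=occurs → all inputs occur → occurs.
Controller branch lost [AND]: Door interlock lost=occurs, Safety circuit inoperative=occurs → all inputs occur → occurs.
Leveling path lost [AND]: Governor switch offline=occurs, Leveling sensor faulted=occurs, Controller branch lost=occurs → all inputs occur → occurs.
Door loop unavailable [OR]: Upper brake coil 2 is down=not, South drive VFD 2 failed=occurs, Door operator 2 is out=occurs, Governor switch 2 faulted=occurs → at least one input occurs → occurs.
Brake release 2 unavailable [AND]: Drive chain unavailable=occurs, Door operator offline=occurs, Leveling path lost=occurs, Door loop unavailable=occurs → all inputs occur → occurs.
Elevator stuck between floors [AND]: Brake release 2 unavailable=occurs, Leveling sensor 2 failed=occurs, Inboard door interlock 2 trips=occurs → all inputs occur → occurs.

Yes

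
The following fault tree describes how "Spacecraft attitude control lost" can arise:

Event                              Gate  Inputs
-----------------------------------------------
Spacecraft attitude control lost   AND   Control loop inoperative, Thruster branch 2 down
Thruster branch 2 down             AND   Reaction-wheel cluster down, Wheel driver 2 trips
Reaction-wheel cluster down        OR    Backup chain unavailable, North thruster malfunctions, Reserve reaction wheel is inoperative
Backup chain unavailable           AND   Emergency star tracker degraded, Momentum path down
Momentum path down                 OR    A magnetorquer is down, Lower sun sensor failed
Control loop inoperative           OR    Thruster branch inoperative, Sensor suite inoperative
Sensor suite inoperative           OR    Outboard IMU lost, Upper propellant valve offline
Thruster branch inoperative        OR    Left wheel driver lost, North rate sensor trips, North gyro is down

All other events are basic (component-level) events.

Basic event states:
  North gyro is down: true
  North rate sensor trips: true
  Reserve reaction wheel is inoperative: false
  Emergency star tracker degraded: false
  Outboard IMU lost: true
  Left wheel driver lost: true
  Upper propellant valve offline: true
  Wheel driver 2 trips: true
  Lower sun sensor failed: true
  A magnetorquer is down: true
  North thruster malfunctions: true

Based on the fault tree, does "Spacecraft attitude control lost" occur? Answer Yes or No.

Yes

Thruster branch inoperative [OR]: Left wheel driver lost=occurs, North rate sensor trips=occurs, North gyro is down=occurs → at least one input occurs → occurs.
Sensor suite inoperative [OR]: Outboard IMU lost=occurs, Upper propellant valve offline=occurs → at least one input occurs → occurs.
Control loop inoperative [OR]: Thruster branch inoperative=occurs, Sensor suite inoperative=occurs → at least one input occurs → occurs.
Momentum path down [OR]: A magnetorquer is down=occurs, Lower sun sensor failed=occurs → at least one input occurs → occurs.
Backup chain unavailable [AND]: Emergency star tracker degraded=not, Momentum path down=occurs → not all inputs occur → does not occur.
Reaction-wheel cluster down [OR]: Backup chain unavailable=not, North thruster malfunctions=occurs, Reserve reaction wheel is inoperative=not → at least one input occurs → occurs.
Thruster branch 2 down [AND]: Reaction-wheel cluster down=occurs, Wheel driver 2 trips=occurs → all inputs occur → occurs.
Spacecraft attitude control lost [AND]: Control loop inoperative=occurs, Thruster branch 2 down=occurs → all inputs occur → occurs.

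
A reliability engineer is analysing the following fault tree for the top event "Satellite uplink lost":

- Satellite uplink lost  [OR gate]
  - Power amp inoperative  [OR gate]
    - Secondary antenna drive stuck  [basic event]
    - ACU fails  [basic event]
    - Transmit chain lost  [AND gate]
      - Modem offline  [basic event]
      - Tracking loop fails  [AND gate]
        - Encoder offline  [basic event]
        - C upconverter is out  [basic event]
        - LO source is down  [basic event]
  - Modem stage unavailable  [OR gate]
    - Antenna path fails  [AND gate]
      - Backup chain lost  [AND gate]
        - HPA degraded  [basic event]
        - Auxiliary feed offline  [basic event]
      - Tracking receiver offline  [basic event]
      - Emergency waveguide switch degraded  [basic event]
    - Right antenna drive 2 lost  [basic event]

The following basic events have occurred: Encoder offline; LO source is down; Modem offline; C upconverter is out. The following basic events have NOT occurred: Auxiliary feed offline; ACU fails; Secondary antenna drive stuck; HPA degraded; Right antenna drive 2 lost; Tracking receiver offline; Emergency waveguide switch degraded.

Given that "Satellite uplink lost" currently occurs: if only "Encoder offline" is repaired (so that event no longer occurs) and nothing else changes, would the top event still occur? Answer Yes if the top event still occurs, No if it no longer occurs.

No

Counterfactual: set "Encoder offline" to not occurred.
Tracking loop fails [AND]: Encoder offline=not, C upconverter is out=occurs, LO source is down=occurs → not all inputs occur → does not occur.
Transmit chain lost [AND]: Modem offline=occurs, Tracking loop fails=not → not all inputs occur → does not occur.
Power amp inoperative [OR]: Secondary antenna drive stuck=not, ACU fails=not, Transmit chain lost=not → no input occurs → does not occur.
Backup chain lost [AND]: HPA degraded=not, Auxiliary feed offline=not → not all inputs occur → does not occur.
Antenna path fails [AND]: Backup chain lost=not, Tracking receiver offline=not, Emergency waveguide switch degraded=not → not all inputs occur → does not occur.
Modem stage unavailable [OR]: Antenna path fails=not, Right antenna drive 2 lost=not → no input occurs → does not occur.
Satellite uplink lost [OR]: Power amp inoperative=not, Modem stage unavailable=not → no input occurs → does not occur.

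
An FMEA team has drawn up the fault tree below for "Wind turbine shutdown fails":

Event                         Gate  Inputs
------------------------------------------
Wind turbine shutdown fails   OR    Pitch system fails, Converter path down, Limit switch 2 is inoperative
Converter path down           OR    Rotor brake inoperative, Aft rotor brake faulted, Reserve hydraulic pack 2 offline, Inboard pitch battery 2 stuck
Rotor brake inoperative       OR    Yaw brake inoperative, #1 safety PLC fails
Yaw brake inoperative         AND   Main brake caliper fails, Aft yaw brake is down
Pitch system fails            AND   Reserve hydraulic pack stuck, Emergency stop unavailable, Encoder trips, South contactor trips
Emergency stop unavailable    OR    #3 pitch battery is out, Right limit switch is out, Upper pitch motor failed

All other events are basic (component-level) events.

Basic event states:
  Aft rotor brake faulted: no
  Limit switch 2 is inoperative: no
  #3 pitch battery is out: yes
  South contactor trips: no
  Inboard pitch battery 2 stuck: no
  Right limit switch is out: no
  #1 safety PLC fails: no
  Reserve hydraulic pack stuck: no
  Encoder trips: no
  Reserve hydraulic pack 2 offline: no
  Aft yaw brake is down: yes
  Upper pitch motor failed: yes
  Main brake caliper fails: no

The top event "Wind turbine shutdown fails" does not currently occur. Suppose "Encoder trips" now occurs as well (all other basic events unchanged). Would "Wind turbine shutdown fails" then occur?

No

Counterfactual: set "Encoder trips" to occurred.
Emergency stop unavailable [OR]: #3 pitch battery is out=occurs, Right limit switch is out=not, Upper pitch motor failed=occurs → at least one input occurs → occurs.
Pitch system fails [AND]: Reserve hydraulic pack stuck=not, Emergency stop unavailable=occurs, Encoder trips=occurs, South contactor trips=not → not all inputs occur → does not occur.
Yaw brake inoperative [AND]: Main brake caliper fails=not, Aft yaw brake is down=occurs → not all inputs occur → does not occur.
Rotor brake inoperative [OR]: Yaw brake inoperative=not, #1 safety PLC fails=not → no input occurs → does not occur.
Converter path down [OR]: Rotor brake inoperative=not, Aft rotor brake faulted=not, Reserve hydraulic pack 2 offline=not, Inboard pitch battery 2 stuck=not → no input occurs → does not occur.
Wind turbine shutdown fails [OR]: Pitch system fails=not, Converter path down=not, Limit switch 2 is inoperative=not → no input occurs → does not occur.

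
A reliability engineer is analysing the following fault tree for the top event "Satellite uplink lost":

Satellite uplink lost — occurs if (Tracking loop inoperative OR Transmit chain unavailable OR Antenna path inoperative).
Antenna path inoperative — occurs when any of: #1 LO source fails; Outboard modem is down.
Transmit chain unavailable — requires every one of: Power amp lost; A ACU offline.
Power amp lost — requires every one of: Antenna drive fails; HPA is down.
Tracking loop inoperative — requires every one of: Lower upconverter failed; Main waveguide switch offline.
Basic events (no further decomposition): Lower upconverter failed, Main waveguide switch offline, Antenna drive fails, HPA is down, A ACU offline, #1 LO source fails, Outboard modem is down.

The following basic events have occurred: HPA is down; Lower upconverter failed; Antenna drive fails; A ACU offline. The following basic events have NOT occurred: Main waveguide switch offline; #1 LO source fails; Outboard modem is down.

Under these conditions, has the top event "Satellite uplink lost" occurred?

Tracking loop inoperative [AND]: Lower upconverter failed=occurs, Main waveguide switch offline=not → not all inputs occur → does not occur.
Power amp lost [AND]: Antenna drive fails=occurs, HPA is down=occurs → all inputs occur → occurs.
Transmit chain unavailable [AND]: Power amp lost=occurs, A ACU offline=occurs → all inputs occur → occurs.
Antenna path inoperative [OR]: #1 LO source fails=not, Outboard modem is down=not → no input occurs → does not occur.
Satellite uplink lost [OR]: Tracking loop inoperative=not, Transmit chain unavailable=occurs, Antenna path inoperative=not → at least one input occurs → occurs.

Yes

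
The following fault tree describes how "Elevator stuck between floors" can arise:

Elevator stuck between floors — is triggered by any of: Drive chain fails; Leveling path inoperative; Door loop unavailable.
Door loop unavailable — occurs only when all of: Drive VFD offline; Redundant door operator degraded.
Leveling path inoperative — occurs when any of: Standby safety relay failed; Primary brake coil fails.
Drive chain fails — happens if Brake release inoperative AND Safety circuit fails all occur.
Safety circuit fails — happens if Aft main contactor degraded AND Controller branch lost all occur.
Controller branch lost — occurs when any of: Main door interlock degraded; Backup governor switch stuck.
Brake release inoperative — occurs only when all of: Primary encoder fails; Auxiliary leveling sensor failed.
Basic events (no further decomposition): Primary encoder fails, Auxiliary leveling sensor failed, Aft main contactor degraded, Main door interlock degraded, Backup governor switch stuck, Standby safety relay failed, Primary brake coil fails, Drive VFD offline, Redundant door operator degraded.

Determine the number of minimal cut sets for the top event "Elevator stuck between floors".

5

Brake release inoperative [AND]: one cut set from each child combined → 1 × 1 = 1 cut set(s).
Controller branch lost [OR]: union of children's cut sets → 2 cut set(s).
Safety circuit fails [AND]: one cut set from each child combined → 1 × 2 = 2 cut set(s).
Drive chain fails [AND]: one cut set from each child combined → 1 × 2 = 2 cut set(s).
Leveling path inoperative [OR]: union of children's cut sets → 2 cut set(s).
Door loop unavailable [AND]: one cut set from each child combined → 1 × 1 = 1 cut set(s).
Elevator stuck between floors [OR]: union of children's cut sets → 5 cut set(s).
Minimal cut sets: {Aft main contactor degraded, Auxiliary leveling sensor failed, Main door interlock degraded, Primary encoder fails}; {Aft main contactor degraded, Auxiliary leveling sensor failed, Backup governor switch stuck, Primary encoder fails}; {Standby safety relay failed}; {Primary brake coil fails}; {Drive VFD offline, Redundant door operator degraded}.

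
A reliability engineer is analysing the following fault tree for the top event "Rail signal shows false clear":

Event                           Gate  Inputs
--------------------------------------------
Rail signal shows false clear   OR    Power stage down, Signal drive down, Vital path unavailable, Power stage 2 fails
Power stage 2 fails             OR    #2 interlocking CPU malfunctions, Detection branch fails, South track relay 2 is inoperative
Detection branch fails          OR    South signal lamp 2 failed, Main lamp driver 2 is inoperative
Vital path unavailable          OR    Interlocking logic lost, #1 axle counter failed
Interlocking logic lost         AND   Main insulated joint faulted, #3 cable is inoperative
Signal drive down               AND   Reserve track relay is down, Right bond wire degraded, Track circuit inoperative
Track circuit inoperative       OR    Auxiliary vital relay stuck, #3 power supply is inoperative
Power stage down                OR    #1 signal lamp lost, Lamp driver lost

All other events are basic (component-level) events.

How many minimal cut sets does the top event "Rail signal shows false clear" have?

Power stage down [OR]: union of children's cut sets → 2 cut set(s).
Track circuit inoperative [OR]: union of children's cut sets → 2 cut set(s).
Signal drive down [AND]: one cut set from each child combined → 1 × 1 × 2 = 2 cut set(s).
Interlocking logic lost [AND]: one cut set from each child combined → 1 × 1 = 1 cut set(s).
Vital path unavailable [OR]: union of children's cut sets → 2 cut set(s).
Detection branch fails [OR]: union of children's cut sets → 2 cut set(s).
Power stage 2 fails [OR]: union of children's cut sets → 4 cut set(s).
Rail signal shows false clear [OR]: union of children's cut sets → 10 cut set(s).
Minimal cut sets: {#1 signal lamp lost}; {Lamp driver lost}; {Auxiliary vital relay stuck, Reserve track relay is down, Right bond wire degraded}; {#3 power supply is inoperative, Reserve track relay is down, Right bond wire degraded}; {#3 cable is inoperative, Main insulated joint faulted}; {#1 axle counter failed}; {#2 interlocking CPU malfunctions}; {South signal lamp 2 failed}; {Main lamp driver 2 is inoperative}; {South track relay 2 is inoperative}.

10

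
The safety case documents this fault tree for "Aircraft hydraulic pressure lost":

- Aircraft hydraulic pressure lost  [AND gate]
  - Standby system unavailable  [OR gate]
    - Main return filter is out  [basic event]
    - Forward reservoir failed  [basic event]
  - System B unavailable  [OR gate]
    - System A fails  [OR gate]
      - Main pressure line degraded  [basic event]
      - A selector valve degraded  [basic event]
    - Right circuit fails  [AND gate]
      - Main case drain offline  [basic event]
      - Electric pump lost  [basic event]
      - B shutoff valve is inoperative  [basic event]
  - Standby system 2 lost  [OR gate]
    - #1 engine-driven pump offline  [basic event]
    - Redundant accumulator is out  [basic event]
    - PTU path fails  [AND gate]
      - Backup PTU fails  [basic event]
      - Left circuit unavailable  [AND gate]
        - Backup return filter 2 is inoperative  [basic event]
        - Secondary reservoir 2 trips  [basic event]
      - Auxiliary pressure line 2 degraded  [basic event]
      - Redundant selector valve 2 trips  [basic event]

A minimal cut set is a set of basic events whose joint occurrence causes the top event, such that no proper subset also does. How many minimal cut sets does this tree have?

Standby system unavailable [OR]: union of children's cut sets → 2 cut set(s).
System A fails [OR]: union of children's cut sets → 2 cut set(s).
Right circuit fails [AND]: one cut set from each child combined → 1 × 1 × 1 = 1 cut set(s).
System B unavailable [OR]: union of children's cut sets → 3 cut set(s).
Left circuit unavailable [AND]: one cut set from each child combined → 1 × 1 = 1 cut set(s).
PTU path fails [AND]: one cut set from each child combined → 1 × 1 × 1 × 1 = 1 cut set(s).
Standby system 2 lost [OR]: union of children's cut sets → 3 cut set(s).
Aircraft hydraulic pressure lost [AND]: one cut set from each child combined → 2 × 3 × 3 = 18 cut set(s).

18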